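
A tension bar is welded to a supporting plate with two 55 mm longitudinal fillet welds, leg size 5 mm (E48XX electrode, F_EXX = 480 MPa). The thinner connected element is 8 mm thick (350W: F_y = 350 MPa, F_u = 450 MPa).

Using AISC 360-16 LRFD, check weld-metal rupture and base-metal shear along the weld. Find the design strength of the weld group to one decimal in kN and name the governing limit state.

84.0 kN (weld metal governs)

Weld metal: throat = 0.707×5 = 3.535 mm, L = 2×55 = 110 mm. φR_n = 0.75 × 0.6 × 480 × 3.535 × 110 = 84.0 kN.
Base metal shear (8 mm plate): yield φR_n = 1.0×0.6×350×8×110 = 184.8 kN; rupture φR_n = 0.75×0.6×450×8×110 = 178.2 kN; take 178.2 kN (rupture).
Governing: min(84.0, 178.2) = 84.0 kN → weld metal.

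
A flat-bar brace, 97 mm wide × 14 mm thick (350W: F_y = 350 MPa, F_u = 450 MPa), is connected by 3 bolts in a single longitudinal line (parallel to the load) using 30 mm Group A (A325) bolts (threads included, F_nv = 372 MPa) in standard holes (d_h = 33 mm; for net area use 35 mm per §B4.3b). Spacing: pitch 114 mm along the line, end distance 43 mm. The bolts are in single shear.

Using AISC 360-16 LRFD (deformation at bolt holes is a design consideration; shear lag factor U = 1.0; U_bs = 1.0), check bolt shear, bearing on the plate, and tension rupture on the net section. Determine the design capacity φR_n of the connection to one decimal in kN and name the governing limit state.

293.0 kN (net-section rupture governs)

Bolt shear: A_b = π(30)²/4 = 706.86 mm². φR_n = 0.75 × 372 × 706.86 × 3 × 1 = 591.6 kN.
Bearing (14 mm plate, F_u = 450 MPa): end bolts L_c = 43 − 33/2 = 26.5, R_n = min(1.2×26.5×14×450, 2.4×30×14×450) = 200.34 kN/bolt; interior L_c = 114 − 33 = 81, R_n = 453.6 kN/bolt. φR_n = 0.75 × (1×200.34 + 2×453.6) = 830.7 kN.
Tension rupture (net): A_n = (97 − 1×35)×14 = 868 mm² (U = 1.0, A_e = A_n). φR_n = 0.75 × 450 × 868 = 293.0 kN.
Governing: min(591.6, 830.7, 293.0) = 293.0 kN → net-section rupture.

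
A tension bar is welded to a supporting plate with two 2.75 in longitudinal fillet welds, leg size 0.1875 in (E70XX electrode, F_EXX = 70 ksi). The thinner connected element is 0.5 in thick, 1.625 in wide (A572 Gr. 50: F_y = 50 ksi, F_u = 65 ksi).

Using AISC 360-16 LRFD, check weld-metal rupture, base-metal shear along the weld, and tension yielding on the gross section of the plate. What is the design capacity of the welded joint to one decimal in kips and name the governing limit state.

23.0 kips (weld metal governs)

Weld metal: throat = 0.707×0.1875 = 0.13256 in, L = 2×2.75 = 5.5 in. φR_n = 0.75 × 0.6 × 70 × 0.13256 × 5.5 = 23.0 kips.
Base metal shear (0.5 in plate): yield φR_n = 1.0×0.6×50×0.5×5.5 = 82.5 kips; rupture φR_n = 0.75×0.6×65×0.5×5.5 = 80.4 kips; take 80.4 kips (rupture).
Tension yield (gross): A_g = 1.625×0.5 = 0.8125 in². φR_n = 0.90 × 50 × 0.8125 = 36.6 kips.
Governing: min(23.0, 80.4, 36.6) = 23.0 kips → weld metal.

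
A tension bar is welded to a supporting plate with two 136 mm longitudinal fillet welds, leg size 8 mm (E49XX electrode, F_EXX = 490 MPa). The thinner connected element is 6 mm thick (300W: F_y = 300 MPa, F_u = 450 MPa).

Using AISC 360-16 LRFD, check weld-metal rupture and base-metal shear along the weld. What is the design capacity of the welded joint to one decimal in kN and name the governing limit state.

293.8 kN (base-metal shear governs)

Weld metal: throat = 0.707×8 = 5.656 mm, L = 2×136 = 272 mm. φR_n = 0.75 × 0.6 × 490 × 5.656 × 272 = 339.2 kN.
Base metal shear (6 mm plate): yield φR_n = 1.0×0.6×300×6×272 = 293.8 kN; rupture φR_n = 0.75×0.6×450×6×272 = 330.5 kN; take 293.8 kN (yield).
Governing: min(339.2, 293.8) = 293.8 kN → base-metal shear.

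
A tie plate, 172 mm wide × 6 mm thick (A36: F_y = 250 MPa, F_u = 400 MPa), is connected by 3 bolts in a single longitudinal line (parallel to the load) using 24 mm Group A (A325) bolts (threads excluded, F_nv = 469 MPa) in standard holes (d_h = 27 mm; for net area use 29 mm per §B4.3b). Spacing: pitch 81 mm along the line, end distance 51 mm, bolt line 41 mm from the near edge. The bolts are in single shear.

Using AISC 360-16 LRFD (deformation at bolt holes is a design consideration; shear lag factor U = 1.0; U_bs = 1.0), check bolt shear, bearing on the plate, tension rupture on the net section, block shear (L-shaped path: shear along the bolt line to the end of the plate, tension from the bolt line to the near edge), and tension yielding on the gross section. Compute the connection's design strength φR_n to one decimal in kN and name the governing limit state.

Bolt shear: A_b = π(24)²/4 = 452.39 mm². φR_n = 0.75 × 469 × 452.39 × 3 × 1 = 477.4 kN.
Bearing (6 mm plate, F_u = 400 MPa): end bolts L_c = 51 − 27/2 = 37.5, R_n = min(1.2×37.5×6×400, 2.4×24×6×400) = 108 kN/bolt; interior L_c = 81 − 27 = 54, R_n = 138.24 kN/bolt. φR_n = 0.75 × (1×108 + 2×138.24) = 288.4 kN.
Tension rupture (net): A_n = (172 − 1×29)×6 = 858 mm² (U = 1.0, A_e = A_n). φR_n = 0.75 × 400 × 858 = 257.4 kN.
Block shear: shear path 1×[51+2×81] = 1×213 mm, A_gv = 1278, A_nv = 1×(213 − 2.5×29)×6 = 843 mm²; tension to near edge: (41 − 0.5×29)×6 = 159 mm². R_n = min(0.6×400×843, 0.6×250×1278) + 1.0×400×159 = min(202.32, 191.7) + 63.6 = 255.3 kN. φR_n = 0.75 × 255.3 = 191.5 kN.
Tension yield (gross): A_g = 172×6 = 1032 mm². φR_n = 0.90 × 250 × 1032 = 232.2 kN.
Governing: min(477.4, 288.4, 257.4, 191.5, 232.2) = 191.5 kN → block shear.

191.5 kN (block shear governs)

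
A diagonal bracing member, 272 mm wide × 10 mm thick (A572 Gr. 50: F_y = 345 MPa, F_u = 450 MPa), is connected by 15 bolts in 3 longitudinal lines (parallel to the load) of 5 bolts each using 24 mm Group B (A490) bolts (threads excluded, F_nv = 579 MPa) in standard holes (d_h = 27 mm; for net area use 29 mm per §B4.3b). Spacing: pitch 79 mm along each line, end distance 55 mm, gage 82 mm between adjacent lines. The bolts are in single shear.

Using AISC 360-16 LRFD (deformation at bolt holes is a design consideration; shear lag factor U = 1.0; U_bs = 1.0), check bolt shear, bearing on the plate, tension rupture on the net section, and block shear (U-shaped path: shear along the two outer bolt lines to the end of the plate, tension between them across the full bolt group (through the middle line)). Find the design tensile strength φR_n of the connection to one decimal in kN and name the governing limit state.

Bolt shear: A_b = π(24)²/4 = 452.39 mm². φR_n = 0.75 × 579 × 452.39 × 15 × 1 = 2946.8 kN.
Bearing (10 mm plate, F_u = 450 MPa): end bolts L_c = 55 − 27/2 = 41.5, R_n = min(1.2×41.5×10×450, 2.4×24×10×450) = 224.1 kN/bolt; interior L_c = 79 − 27 = 52, R_n = 259.2 kN/bolt. φR_n = 0.75 × (3×224.1 + 12×259.2) = 2837.0 kN.
Tension rupture (net): A_n = (272 − 3×29)×10 = 1850 mm² (U = 1.0, A_e = A_n). φR_n = 0.75 × 450 × 1850 = 624.4 kN.
Block shear: shear path 2×[55+4×79] = 2×371 mm, A_gv = 7420, A_nv = 2×(371 − 4.5×29)×10 = 4810 mm²; tension across gage: (164 − 2×29)×10 = 1060 mm². R_n = min(0.6×450×4810, 0.6×345×7420) + 1.0×450×1060 = min(1298.7, 1535.9) + 477 = 1775.7 kN. φR_n = 0.75 × 1775.7 = 1331.8 kN.
Governing: min(2946.8, 2837.0, 624.4, 1331.8) = 624.4 kN → net-section rupture.

624.4 kN (net-section rupture governs)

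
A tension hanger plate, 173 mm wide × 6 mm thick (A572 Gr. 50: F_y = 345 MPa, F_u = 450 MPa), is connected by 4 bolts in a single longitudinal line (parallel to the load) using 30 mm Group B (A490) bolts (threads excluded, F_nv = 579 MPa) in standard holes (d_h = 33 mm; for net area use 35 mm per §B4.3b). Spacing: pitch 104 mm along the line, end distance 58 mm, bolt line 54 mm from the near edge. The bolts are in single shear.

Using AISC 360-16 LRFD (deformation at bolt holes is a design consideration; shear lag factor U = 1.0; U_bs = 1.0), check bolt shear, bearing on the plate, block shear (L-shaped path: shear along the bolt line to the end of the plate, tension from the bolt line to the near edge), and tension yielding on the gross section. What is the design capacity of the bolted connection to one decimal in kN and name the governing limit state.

322.3 kN (gross-section yield governs)

Bolt shear: A_b = π(30)²/4 = 706.86 mm². φR_n = 0.75 × 579 × 706.86 × 4 × 1 = 1227.8 kN.
Bearing (6 mm plate, F_u = 450 MPa): end bolts L_c = 58 − 33/2 = 41.5, R_n = min(1.2×41.5×6×450, 2.4×30×6×450) = 134.46 kN/bolt; interior L_c = 104 − 33 = 71, R_n = 194.4 kN/bolt. φR_n = 0.75 × (1×134.46 + 3×194.4) = 538.2 kN.
Block shear: shear path 1×[58+3×104] = 1×370 mm, A_gv = 2220, A_nv = 1×(370 − 3.5×35)×6 = 1485 mm²; tension to near edge: (54 − 0.5×35)×6 = 219 mm². R_n = min(0.6×450×1485, 0.6×345×2220) + 1.0×450×219 = min(400.95, 459.54) + 98.55 = 499.5 kN. φR_n = 0.75 × 499.5 = 374.6 kN.
Tension yield (gross): A_g = 173×6 = 1038 mm². φR_n = 0.90 × 345 × 1038 = 322.3 kN.
Governing: min(1227.8, 538.2, 374.6, 322.3) = 322.3 kN → gross-section yield.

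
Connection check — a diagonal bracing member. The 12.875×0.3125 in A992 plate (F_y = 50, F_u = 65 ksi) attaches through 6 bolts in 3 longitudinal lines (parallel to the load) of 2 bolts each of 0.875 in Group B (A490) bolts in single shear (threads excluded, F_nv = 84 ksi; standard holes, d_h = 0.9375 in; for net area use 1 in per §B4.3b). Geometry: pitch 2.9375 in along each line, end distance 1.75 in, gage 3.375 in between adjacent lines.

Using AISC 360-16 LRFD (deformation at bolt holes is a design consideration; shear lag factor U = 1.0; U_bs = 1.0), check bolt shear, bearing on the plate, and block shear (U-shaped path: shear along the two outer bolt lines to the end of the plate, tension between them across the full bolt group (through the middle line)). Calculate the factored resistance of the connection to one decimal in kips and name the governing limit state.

130.6 kips (block shear governs)

Bolt shear: A_b = π(0.875)²/4 = 0.60132 in². φR_n = 0.75 × 84 × 0.60132 × 6 × 1 = 227.3 kips.
Bearing (0.3125 in plate, F_u = 65 ksi): end bolts L_c = 1.75 − 0.9375/2 = 1.28125, R_n = min(1.2×1.28125×0.3125×65, 2.4×0.875×0.3125×65) = 31.23 kips/bolt; interior L_c = 2.9375 − 0.9375 = 2, R_n = 42.656 kips/bolt. φR_n = 0.75 × (3×31.23 + 3×42.656) = 166.2 kips.
Block shear: shear path 2×[1.75+1×2.9375] = 2×4.6875 in, A_gv = 2.9297, A_nv = 2×(4.6875 − 1.5×1)×0.3125 = 1.9922 in²; tension across gage: (6.75 − 2×1)×0.3125 = 1.4844 in². R_n = min(0.6×65×1.9922, 0.6×50×2.9297) + 1.0×65×1.4844 = min(77.696, 87.891) + 96.486 = 174.18 kips. φR_n = 0.75 × 174.18 = 130.6 kips.
Governing: min(227.3, 166.2, 130.6) = 130.6 kips → block shear.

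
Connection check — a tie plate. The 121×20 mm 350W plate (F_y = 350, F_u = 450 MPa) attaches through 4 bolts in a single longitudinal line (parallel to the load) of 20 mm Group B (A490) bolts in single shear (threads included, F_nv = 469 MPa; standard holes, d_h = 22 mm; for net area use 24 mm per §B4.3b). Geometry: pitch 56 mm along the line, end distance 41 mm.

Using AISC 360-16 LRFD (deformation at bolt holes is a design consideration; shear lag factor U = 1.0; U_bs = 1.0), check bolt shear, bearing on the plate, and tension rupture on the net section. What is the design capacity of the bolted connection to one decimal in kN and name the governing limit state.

Bolt shear: A_b = π(20)²/4 = 314.16 mm². φR_n = 0.75 × 469 × 314.16 × 4 × 1 = 442.0 kN.
Bearing (20 mm plate, F_u = 450 MPa): end bolts L_c = 41 − 22/2 = 30, R_n = min(1.2×30×20×450, 2.4×20×20×450) = 324 kN/bolt; interior L_c = 56 − 22 = 34, R_n = 367.2 kN/bolt. φR_n = 0.75 × (1×324 + 3×367.2) = 1069.2 kN.
Tension rupture (net): A_n = (121 − 1×24)×20 = 1940 mm² (U = 1.0, A_e = A_n). φR_n = 0.75 × 450 × 1940 = 654.8 kN.
Governing: min(442.0, 1069.2, 654.8) = 442.0 kN → bolt shear.

442.0 kN (bolt shear governs)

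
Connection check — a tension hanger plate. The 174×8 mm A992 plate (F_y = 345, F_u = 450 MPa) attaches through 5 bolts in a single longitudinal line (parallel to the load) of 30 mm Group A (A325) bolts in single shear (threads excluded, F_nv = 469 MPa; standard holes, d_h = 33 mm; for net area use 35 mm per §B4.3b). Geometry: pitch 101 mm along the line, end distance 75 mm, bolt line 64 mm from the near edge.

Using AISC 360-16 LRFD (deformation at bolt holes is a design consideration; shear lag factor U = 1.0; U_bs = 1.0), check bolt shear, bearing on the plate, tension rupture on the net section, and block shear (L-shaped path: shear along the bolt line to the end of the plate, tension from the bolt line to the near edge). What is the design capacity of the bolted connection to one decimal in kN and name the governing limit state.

375.3 kN (net-section rupture governs)

Bolt shear: A_b = π(30)²/4 = 706.86 mm². φR_n = 0.75 × 469 × 706.86 × 5 × 1 = 1243.2 kN.
Bearing (8 mm plate, F_u = 450 MPa): end bolts L_c = 75 − 33/2 = 58.5, R_n = min(1.2×58.5×8×450, 2.4×30×8×450) = 252.72 kN/bolt; interior L_c = 101 − 33 = 68, R_n = 259.2 kN/bolt. φR_n = 0.75 × (1×252.72 + 4×259.2) = 967.1 kN.
Tension rupture (net): A_n = (174 − 1×35)×8 = 1112 mm² (U = 1.0, A_e = A_n). φR_n = 0.75 × 450 × 1112 = 375.3 kN.
Block shear: shear path 1×[75+4×101] = 1×479 mm, A_gv = 3832, A_nv = 1×(479 − 4.5×35)×8 = 2572 mm²; tension to near edge: (64 − 0.5×35)×8 = 372 mm². R_n = min(0.6×450×2572, 0.6×345×3832) + 1.0×450×372 = min(694.44, 793.22) + 167.4 = 861.84 kN. φR_n = 0.75 × 861.84 = 646.4 kN.
Governing: min(1243.2, 967.1, 375.3, 646.4) = 375.3 kN → net-section rupture.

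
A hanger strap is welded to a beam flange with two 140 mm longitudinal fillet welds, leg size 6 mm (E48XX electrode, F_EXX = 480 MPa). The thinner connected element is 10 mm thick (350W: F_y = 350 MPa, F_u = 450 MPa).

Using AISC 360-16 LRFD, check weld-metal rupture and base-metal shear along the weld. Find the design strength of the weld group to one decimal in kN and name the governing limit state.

256.6 kN (weld metal governs)

Weld metal: throat = 0.707×6 = 4.242 mm, L = 2×140 = 280 mm. φR_n = 0.75 × 0.6 × 480 × 4.242 × 280 = 256.6 kN.
Base metal shear (10 mm plate): yield φR_n = 1.0×0.6×350×10×280 = 588.0 kN; rupture φR_n = 0.75×0.6×450×10×280 = 567.0 kN; take 567.0 kN (rupture).
Governing: min(256.6, 567.0) = 256.6 kN → weld metal.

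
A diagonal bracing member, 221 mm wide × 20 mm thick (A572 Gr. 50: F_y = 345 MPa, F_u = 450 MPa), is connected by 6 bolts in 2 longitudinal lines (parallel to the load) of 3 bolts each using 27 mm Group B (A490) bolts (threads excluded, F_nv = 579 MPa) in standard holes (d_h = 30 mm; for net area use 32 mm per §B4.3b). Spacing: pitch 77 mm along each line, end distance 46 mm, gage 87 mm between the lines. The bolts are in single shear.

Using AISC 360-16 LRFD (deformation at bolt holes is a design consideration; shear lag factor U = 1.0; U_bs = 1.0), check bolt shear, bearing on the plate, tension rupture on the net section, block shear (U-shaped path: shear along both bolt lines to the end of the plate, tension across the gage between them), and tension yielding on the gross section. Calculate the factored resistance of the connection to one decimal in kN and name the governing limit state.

1059.8 kN (net-section rupture governs)

Bolt shear: A_b = π(27)²/4 = 572.56 mm². φR_n = 0.75 × 579 × 572.56 × 6 × 1 = 1491.8 kN.
Bearing (20 mm plate, F_u = 450 MPa): end bolts L_c = 46 − 30/2 = 31, R_n = min(1.2×31×20×450, 2.4×27×20×450) = 334.8 kN/bolt; interior L_c = 77 − 30 = 47, R_n = 507.6 kN/bolt. φR_n = 0.75 × (2×334.8 + 4×507.6) = 2025.0 kN.
Tension rupture (net): A_n = (221 − 2×32)×20 = 3140 mm² (U = 1.0, A_e = A_n). φR_n = 0.75 × 450 × 3140 = 1059.8 kN.
Block shear: shear path 2×[46+2×77] = 2×200 mm, A_gv = 8000, A_nv = 2×(200 − 2.5×32)×20 = 4800 mm²; tension across gage: (87 − 1×32)×20 = 1100 mm². R_n = min(0.6×450×4800, 0.6×345×8000) + 1.0×450×1100 = min(1296, 1656) + 495 = 1791 kN. φR_n = 0.75 × 1791 = 1343.3 kN.
Tension yield (gross): A_g = 221×20 = 4420 mm². φR_n = 0.90 × 345 × 4420 = 1372.4 kN.
Governing: min(1491.8, 2025.0, 1059.8, 1343.3, 1372.4) = 1059.8 kN → net-section rupture.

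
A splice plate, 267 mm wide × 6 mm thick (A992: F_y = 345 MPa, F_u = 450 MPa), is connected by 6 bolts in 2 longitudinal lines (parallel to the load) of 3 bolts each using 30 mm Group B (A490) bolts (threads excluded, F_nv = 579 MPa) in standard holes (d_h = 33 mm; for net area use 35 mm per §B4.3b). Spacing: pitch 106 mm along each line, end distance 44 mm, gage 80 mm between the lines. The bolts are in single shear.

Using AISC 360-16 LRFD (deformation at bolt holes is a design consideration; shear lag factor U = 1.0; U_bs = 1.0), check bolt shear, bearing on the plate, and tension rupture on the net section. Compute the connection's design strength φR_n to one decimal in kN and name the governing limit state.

Bolt shear: A_b = π(30)²/4 = 706.86 mm². φR_n = 0.75 × 579 × 706.86 × 6 × 1 = 1841.7 kN.
Bearing (6 mm plate, F_u = 450 MPa): end bolts L_c = 44 − 33/2 = 27.5, R_n = min(1.2×27.5×6×450, 2.4×30×6×450) = 89.1 kN/bolt; interior L_c = 106 − 33 = 73, R_n = 194.4 kN/bolt. φR_n = 0.75 × (2×89.1 + 4×194.4) = 716.9 kN.
Tension rupture (net): A_n = (267 − 2×35)×6 = 1182 mm² (U = 1.0, A_e = A_n). φR_n = 0.75 × 450 × 1182 = 398.9 kN.
Governing: min(1841.7, 716.9, 398.9) = 398.9 kN → net-section rupture.

398.9 kN (net-section rupture governs)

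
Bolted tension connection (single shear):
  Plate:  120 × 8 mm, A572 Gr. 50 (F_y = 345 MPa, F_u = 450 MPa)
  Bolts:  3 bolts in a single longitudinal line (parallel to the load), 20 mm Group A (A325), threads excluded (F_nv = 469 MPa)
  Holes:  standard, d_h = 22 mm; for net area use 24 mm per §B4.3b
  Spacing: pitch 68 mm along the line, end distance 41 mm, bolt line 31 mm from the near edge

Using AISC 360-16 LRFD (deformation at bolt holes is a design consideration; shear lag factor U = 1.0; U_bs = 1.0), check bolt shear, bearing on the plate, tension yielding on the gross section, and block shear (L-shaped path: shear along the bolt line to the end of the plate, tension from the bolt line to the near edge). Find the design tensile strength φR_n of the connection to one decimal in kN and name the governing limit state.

Bolt shear: A_b = π(20)²/4 = 314.16 mm². φR_n = 0.75 × 469 × 314.16 × 3 × 1 = 331.5 kN.
Bearing (8 mm plate, F_u = 450 MPa): end bolts L_c = 41 − 22/2 = 30, R_n = min(1.2×30×8×450, 2.4×20×8×450) = 129.6 kN/bolt; interior L_c = 68 − 22 = 46, R_n = 172.8 kN/bolt. φR_n = 0.75 × (1×129.6 + 2×172.8) = 356.4 kN.
Tension yield (gross): A_g = 120×8 = 960 mm². φR_n = 0.90 × 345 × 960 = 298.1 kN.
Block shear: shear path 1×[41+2×68] = 1×177 mm, A_gv = 1416, A_nv = 1×(177 − 2.5×24)×8 = 936 mm²; tension to near edge: (31 − 0.5×24)×8 = 152 mm². R_n = min(0.6×450×936, 0.6×345×1416) + 1.0×450×152 = min(252.72, 293.11) + 68.4 = 321.12 kN. φR_n = 0.75 × 321.12 = 240.8 kN.
Governing: min(331.5, 356.4, 298.1, 240.8) = 240.8 kN → block shear.

240.8 kN (block shear governs)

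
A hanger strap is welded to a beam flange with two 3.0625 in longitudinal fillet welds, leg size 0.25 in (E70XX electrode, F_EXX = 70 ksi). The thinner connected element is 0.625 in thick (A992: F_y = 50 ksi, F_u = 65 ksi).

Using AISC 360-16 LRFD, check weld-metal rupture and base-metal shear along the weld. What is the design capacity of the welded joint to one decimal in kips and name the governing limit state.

34.1 kips (weld metal governs)

Weld metal: throat = 0.707×0.25 = 0.17675 in, L = 2×3.0625 = 6.125 in. φR_n = 0.75 × 0.6 × 70 × 0.17675 × 6.125 = 34.1 kips.
Base metal shear (0.625 in plate): yield φR_n = 1.0×0.6×50×0.625×6.125 = 114.8 kips; rupture φR_n = 0.75×0.6×65×0.625×6.125 = 112.0 kips; take 112.0 kips (rupture).
Governing: min(34.1, 112.0) = 34.1 kips → weld metal.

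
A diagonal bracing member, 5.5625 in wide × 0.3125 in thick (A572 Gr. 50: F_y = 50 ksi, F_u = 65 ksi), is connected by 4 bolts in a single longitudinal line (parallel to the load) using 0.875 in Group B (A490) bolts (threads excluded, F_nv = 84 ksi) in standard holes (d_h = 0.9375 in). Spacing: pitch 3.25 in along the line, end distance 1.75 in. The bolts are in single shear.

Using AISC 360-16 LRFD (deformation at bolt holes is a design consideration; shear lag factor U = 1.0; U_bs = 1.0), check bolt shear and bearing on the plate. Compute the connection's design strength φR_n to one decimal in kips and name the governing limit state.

119.4 kips (bearing governs)

Bolt shear: A_b = π(0.875)²/4 = 0.60132 in². φR_n = 0.75 × 84 × 0.60132 × 4 × 1 = 151.5 kips.
Bearing (0.3125 in plate, F_u = 65 ksi): end bolts L_c = 1.75 − 0.9375/2 = 1.28125, R_n = min(1.2×1.28125×0.3125×65, 2.4×0.875×0.3125×65) = 31.23 kips/bolt; interior L_c = 3.25 − 0.9375 = 2.3125, R_n = 42.656 kips/bolt. φR_n = 0.75 × (1×31.23 + 3×42.656) = 119.4 kips.
Governing: min(151.5, 119.4) = 119.4 kips → bearing.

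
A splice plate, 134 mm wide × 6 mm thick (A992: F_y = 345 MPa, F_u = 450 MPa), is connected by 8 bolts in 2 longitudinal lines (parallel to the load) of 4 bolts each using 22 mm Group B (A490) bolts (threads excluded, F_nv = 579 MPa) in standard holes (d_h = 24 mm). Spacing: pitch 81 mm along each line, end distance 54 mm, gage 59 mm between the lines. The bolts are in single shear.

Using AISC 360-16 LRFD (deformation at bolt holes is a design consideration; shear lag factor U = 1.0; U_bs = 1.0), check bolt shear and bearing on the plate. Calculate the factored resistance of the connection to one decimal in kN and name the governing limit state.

845.6 kN (bearing governs)

Bolt shear: A_b = π(22)²/4 = 380.13 mm². φR_n = 0.75 × 579 × 380.13 × 8 × 1 = 1320.6 kN.
Bearing (6 mm plate, F_u = 450 MPa): end bolts L_c = 54 − 24/2 = 42, R_n = min(1.2×42×6×450, 2.4×22×6×450) = 136.08 kN/bolt; interior L_c = 81 − 24 = 57, R_n = 142.56 kN/bolt. φR_n = 0.75 × (2×136.08 + 6×142.56) = 845.6 kN.
Governing: min(1320.6, 845.6) = 845.6 kN → bearing.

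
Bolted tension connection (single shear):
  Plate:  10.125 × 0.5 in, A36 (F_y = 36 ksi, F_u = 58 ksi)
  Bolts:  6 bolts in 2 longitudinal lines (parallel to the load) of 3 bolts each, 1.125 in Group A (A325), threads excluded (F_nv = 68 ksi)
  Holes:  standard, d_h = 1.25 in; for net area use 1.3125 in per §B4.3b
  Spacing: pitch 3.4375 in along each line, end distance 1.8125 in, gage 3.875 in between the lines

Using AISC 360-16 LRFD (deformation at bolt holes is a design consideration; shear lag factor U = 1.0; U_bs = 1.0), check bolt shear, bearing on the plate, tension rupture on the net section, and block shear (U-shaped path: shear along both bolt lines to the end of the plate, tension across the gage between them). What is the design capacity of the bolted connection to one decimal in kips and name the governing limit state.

163.1 kips (net-section rupture governs)

Bolt shear: A_b = π(1.125)²/4 = 0.99402 in². φR_n = 0.75 × 68 × 0.99402 × 6 × 1 = 304.2 kips.
Bearing (0.5 in plate, F_u = 58 ksi): end bolts L_c = 1.8125 − 1.25/2 = 1.1875, R_n = min(1.2×1.1875×0.5×58, 2.4×1.125×0.5×58) = 41.325 kips/bolt; interior L_c = 3.4375 − 1.25 = 2.1875, R_n = 76.125 kips/bolt. φR_n = 0.75 × (2×41.325 + 4×76.125) = 290.4 kips.
Tension rupture (net): A_n = (10.125 − 2×1.3125)×0.5 = 3.75 in² (U = 1.0, A_e = A_n). φR_n = 0.75 × 58 × 3.75 = 163.1 kips.
Block shear: shear path 2×[1.8125+2×3.4375] = 2×8.6875 in, A_gv = 8.6875, A_nv = 2×(8.6875 − 2.5×1.3125)×0.5 = 5.4063 in²; tension across gage: (3.875 − 1×1.3125)×0.5 = 1.2813 in². R_n = min(0.6×58×5.4063, 0.6×36×8.6875) + 1.0×58×1.2813 = min(188.14, 187.65) + 74.315 = 261.97 kips. φR_n = 0.75 × 261.97 = 196.5 kips.
Governing: min(304.2, 290.4, 163.1, 196.5) = 163.1 kips → net-section rupture.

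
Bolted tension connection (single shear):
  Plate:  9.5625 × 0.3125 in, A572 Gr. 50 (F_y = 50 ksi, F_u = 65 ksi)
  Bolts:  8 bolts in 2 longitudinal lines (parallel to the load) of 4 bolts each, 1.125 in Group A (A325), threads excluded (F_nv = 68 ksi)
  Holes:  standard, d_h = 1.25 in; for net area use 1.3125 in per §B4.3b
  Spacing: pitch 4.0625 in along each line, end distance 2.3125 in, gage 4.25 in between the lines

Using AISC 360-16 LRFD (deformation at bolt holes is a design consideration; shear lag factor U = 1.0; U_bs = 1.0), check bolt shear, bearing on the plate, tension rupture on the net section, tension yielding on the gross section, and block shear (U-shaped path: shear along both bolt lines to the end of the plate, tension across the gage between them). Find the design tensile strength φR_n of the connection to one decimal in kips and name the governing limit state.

105.7 kips (net-section rupture governs)

Bolt shear: A_b = π(1.125)²/4 = 0.99402 in². φR_n = 0.75 × 68 × 0.99402 × 8 × 1 = 405.6 kips.
Bearing (0.3125 in plate, F_u = 65 ksi): end bolts L_c = 2.3125 − 1.25/2 = 1.6875, R_n = min(1.2×1.6875×0.3125×65, 2.4×1.125×0.3125×65) = 41.133 kips/bolt; interior L_c = 4.0625 − 1.25 = 2.8125, R_n = 54.844 kips/bolt. φR_n = 0.75 × (2×41.133 + 6×54.844) = 308.5 kips.
Tension rupture (net): A_n = (9.5625 − 2×1.3125)×0.3125 = 2.168 in² (U = 1.0, A_e = A_n). φR_n = 0.75 × 65 × 2.168 = 105.7 kips.
Tension yield (gross): A_g = 9.5625×0.3125 = 2.9883 in². φR_n = 0.90 × 50 × 2.9883 = 134.5 kips.
Block shear: shear path 2×[2.3125+3×4.0625] = 2×14.5 in, A_gv = 9.0625, A_nv = 2×(14.5 − 3.5×1.3125)×0.3125 = 6.1914 in²; tension across gage: (4.25 − 1×1.3125)×0.3125 = 0.91797 in². R_n = min(0.6×65×6.1914, 0.6×50×9.0625) + 1.0×65×0.91797 = min(241.46, 271.88) + 59.668 = 301.13 kips. φR_n = 0.75 × 301.13 = 225.8 kips.
Governing: min(405.6, 308.5, 105.7, 134.5, 225.8) = 105.7 kips → net-section rupture.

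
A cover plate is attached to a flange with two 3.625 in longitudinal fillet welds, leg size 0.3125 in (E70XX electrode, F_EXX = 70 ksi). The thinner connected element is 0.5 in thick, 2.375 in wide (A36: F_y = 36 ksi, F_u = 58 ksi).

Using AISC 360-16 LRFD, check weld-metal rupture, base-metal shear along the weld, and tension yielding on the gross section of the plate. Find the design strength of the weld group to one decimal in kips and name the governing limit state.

Weld metal: throat = 0.707×0.3125 = 0.22094 in, L = 2×3.625 = 7.25 in. φR_n = 0.75 × 0.6 × 70 × 0.22094 × 7.25 = 50.5 kips.
Base metal shear (0.5 in plate): yield φR_n = 1.0×0.6×36×0.5×7.25 = 78.3 kips; rupture φR_n = 0.75×0.6×58×0.5×7.25 = 94.6 kips; take 78.3 kips (yield).
Tension yield (gross): A_g = 2.375×0.5 = 1.1875 in². φR_n = 0.90 × 36 × 1.1875 = 38.5 kips.
Governing: min(50.5, 78.3, 38.5) = 38.5 kips → gross-section yield.

38.5 kips (gross-section yield governs)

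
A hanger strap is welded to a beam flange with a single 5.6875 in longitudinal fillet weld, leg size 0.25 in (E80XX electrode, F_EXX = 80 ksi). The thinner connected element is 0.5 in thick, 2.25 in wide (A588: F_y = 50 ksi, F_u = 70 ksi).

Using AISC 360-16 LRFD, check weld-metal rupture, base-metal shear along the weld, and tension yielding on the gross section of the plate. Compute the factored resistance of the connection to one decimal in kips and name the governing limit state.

36.2 kips (weld metal governs)

Weld metal: throat = 0.707×0.25 = 0.17675 in, L = 5.6875 in. φR_n = 0.75 × 0.6 × 80 × 0.17675 × 5.6875 = 36.2 kips.
Base metal shear (0.5 in plate): yield φR_n = 1.0×0.6×50×0.5×5.6875 = 85.3 kips; rupture φR_n = 0.75×0.6×70×0.5×5.6875 = 89.6 kips; take 85.3 kips (yield).
Tension yield (gross): A_g = 2.25×0.5 = 1.125 in². φR_n = 0.90 × 50 × 1.125 = 50.6 kips.
Governing: min(36.2, 85.3, 50.6) = 36.2 kips → weld metal.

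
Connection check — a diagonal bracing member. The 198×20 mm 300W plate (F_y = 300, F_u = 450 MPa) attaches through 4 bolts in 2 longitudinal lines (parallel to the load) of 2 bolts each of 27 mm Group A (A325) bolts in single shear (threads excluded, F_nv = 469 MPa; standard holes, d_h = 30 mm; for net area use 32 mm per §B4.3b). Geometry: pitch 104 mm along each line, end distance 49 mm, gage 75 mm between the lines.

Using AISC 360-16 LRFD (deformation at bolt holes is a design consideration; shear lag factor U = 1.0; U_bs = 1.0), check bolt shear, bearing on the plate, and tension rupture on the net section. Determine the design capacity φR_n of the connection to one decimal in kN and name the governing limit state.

Bolt shear: A_b = π(27)²/4 = 572.56 mm². φR_n = 0.75 × 469 × 572.56 × 4 × 1 = 805.6 kN.
Bearing (20 mm plate, F_u = 450 MPa): end bolts L_c = 49 − 30/2 = 34, R_n = min(1.2×34×20×450, 2.4×27×20×450) = 367.2 kN/bolt; interior L_c = 104 − 30 = 74, R_n = 583.2 kN/bolt. φR_n = 0.75 × (2×367.2 + 2×583.2) = 1425.6 kN.
Tension rupture (net): A_n = (198 − 2×32)×20 = 2680 mm² (U = 1.0, A_e = A_n). φR_n = 0.75 × 450 × 2680 = 904.5 kN.
Governing: min(805.6, 1425.6, 904.5) = 805.6 kN → bolt shear.

805.6 kN (bolt shear governs)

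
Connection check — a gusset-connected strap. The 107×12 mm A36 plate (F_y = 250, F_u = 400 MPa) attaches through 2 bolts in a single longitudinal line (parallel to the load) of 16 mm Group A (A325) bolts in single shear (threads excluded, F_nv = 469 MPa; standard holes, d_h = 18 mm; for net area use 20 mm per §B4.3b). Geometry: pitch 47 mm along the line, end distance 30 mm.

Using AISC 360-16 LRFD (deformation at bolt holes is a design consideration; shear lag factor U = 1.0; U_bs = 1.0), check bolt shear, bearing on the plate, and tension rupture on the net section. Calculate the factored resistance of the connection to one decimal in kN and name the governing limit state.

141.4 kN (bolt shear governs)

Bolt shear: A_b = π(16)²/4 = 201.06 mm². φR_n = 0.75 × 469 × 201.06 × 2 × 1 = 141.4 kN.
Bearing (12 mm plate, F_u = 400 MPa): end bolts L_c = 30 − 18/2 = 21, R_n = min(1.2×21×12×400, 2.4×16×12×400) = 120.96 kN/bolt; interior L_c = 47 − 18 = 29, R_n = 167.04 kN/bolt. φR_n = 0.75 × (1×120.96 + 1×167.04) = 216.0 kN.
Tension rupture (net): A_n = (107 − 1×20)×12 = 1044 mm² (U = 1.0, A_e = A_n). φR_n = 0.75 × 400 × 1044 = 313.2 kN.
Governing: min(141.4, 216.0, 313.2) = 141.4 kN → bolt shear.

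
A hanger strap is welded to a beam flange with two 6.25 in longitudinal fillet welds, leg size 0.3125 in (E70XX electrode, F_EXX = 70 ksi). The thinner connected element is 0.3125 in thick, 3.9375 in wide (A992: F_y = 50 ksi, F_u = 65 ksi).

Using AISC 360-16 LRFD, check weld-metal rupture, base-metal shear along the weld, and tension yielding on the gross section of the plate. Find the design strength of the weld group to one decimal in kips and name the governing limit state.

55.4 kips (gross-section yield governs)

Weld metal: throat = 0.707×0.3125 = 0.22094 in, L = 2×6.25 = 12.5 in. φR_n = 0.75 × 0.6 × 70 × 0.22094 × 12.5 = 87.0 kips.
Base metal shear (0.3125 in plate): yield φR_n = 1.0×0.6×50×0.3125×12.5 = 117.2 kips; rupture φR_n = 0.75×0.6×65×0.3125×12.5 = 114.3 kips; take 114.3 kips (rupture).
Tension yield (gross): A_g = 3.9375×0.3125 = 1.2305 in². φR_n = 0.90 × 50 × 1.2305 = 55.4 kips.
Governing: min(87.0, 114.3, 55.4) = 55.4 kips → gross-section yield.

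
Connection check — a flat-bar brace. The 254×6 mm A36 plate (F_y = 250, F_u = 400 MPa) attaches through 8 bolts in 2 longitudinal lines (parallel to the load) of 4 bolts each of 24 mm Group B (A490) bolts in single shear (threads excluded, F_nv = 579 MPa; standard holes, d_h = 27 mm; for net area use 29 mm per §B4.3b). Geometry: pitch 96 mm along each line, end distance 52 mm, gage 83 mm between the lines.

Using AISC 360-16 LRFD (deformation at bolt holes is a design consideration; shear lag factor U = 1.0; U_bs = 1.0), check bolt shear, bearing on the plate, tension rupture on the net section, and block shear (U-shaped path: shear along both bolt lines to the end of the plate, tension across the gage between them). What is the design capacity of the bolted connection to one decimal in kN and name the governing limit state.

352.8 kN (net-section rupture governs)

Bolt shear: A_b = π(24)²/4 = 452.39 mm². φR_n = 0.75 × 579 × 452.39 × 8 × 1 = 1571.6 kN.
Bearing (6 mm plate, F_u = 400 MPa): end bolts L_c = 52 − 27/2 = 38.5, R_n = min(1.2×38.5×6×400, 2.4×24×6×400) = 110.88 kN/bolt; interior L_c = 96 − 27 = 69, R_n = 138.24 kN/bolt. φR_n = 0.75 × (2×110.88 + 6×138.24) = 788.4 kN.
Tension rupture (net): A_n = (254 − 2×29)×6 = 1176 mm² (U = 1.0, A_e = A_n). φR_n = 0.75 × 400 × 1176 = 352.8 kN.
Block shear: shear path 2×[52+3×96] = 2×340 mm, A_gv = 4080, A_nv = 2×(340 − 3.5×29)×6 = 2862 mm²; tension across gage: (83 − 1×29)×6 = 324 mm². R_n = min(0.6×400×2862, 0.6×250×4080) + 1.0×400×324 = min(686.88, 612) + 129.6 = 741.6 kN. φR_n = 0.75 × 741.6 = 556.2 kN.
Governing: min(1571.6, 788.4, 352.8, 556.2) = 352.8 kN → net-section rupture.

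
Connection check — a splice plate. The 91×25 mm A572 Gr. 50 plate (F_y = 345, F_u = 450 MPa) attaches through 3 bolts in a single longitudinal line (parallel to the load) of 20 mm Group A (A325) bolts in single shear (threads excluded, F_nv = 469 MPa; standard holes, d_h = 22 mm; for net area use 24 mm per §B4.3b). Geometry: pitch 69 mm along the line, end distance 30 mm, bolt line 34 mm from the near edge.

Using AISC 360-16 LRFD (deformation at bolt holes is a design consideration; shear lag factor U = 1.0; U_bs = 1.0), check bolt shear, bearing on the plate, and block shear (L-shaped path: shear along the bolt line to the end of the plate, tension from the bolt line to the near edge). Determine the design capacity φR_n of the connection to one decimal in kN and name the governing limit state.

Bolt shear: A_b = π(20)²/4 = 314.16 mm². φR_n = 0.75 × 469 × 314.16 × 3 × 1 = 331.5 kN.
Bearing (25 mm plate, F_u = 450 MPa): end bolts L_c = 30 − 22/2 = 19, R_n = min(1.2×19×25×450, 2.4×20×25×450) = 256.5 kN/bolt; interior L_c = 69 − 22 = 47, R_n = 540 kN/bolt. φR_n = 0.75 × (1×256.5 + 2×540) = 1002.4 kN.
Block shear: shear path 1×[30+2×69] = 1×168 mm, A_gv = 4200, A_nv = 1×(168 − 2.5×24)×25 = 2700 mm²; tension to near edge: (34 − 0.5×24)×25 = 550 mm². R_n = min(0.6×450×2700, 0.6×345×4200) + 1.0×450×550 = min(729, 869.4) + 247.5 = 976.5 kN. φR_n = 0.75 × 976.5 = 732.4 kN.
Governing: min(331.5, 1002.4, 732.4) = 331.5 kN → bolt shear.

331.5 kN (bolt shear governs)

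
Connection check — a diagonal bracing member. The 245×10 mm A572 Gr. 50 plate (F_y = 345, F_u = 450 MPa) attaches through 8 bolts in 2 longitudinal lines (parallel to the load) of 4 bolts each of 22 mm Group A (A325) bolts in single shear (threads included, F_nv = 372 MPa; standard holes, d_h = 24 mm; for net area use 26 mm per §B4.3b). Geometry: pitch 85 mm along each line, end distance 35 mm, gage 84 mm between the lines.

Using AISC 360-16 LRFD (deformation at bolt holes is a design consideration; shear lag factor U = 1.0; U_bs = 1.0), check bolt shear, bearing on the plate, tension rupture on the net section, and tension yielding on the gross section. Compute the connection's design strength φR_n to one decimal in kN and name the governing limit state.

651.4 kN (net-section rupture governs)

Bolt shear: A_b = π(22)²/4 = 380.13 mm². φR_n = 0.75 × 372 × 380.13 × 8 × 1 = 848.5 kN.
Bearing (10 mm plate, F_u = 450 MPa): end bolts L_c = 35 − 24/2 = 23, R_n = min(1.2×23×10×450, 2.4×22×10×450) = 124.2 kN/bolt; interior L_c = 85 − 24 = 61, R_n = 237.6 kN/bolt. φR_n = 0.75 × (2×124.2 + 6×237.6) = 1255.5 kN.
Tension rupture (net): A_n = (245 − 2×26)×10 = 1930 mm² (U = 1.0, A_e = A_n). φR_n = 0.75 × 450 × 1930 = 651.4 kN.
Tension yield (gross): A_g = 245×10 = 2450 mm². φR_n = 0.90 × 345 × 2450 = 760.7 kN.
Governing: min(848.5, 1255.5, 651.4, 760.7) = 651.4 kN → net-section rupture.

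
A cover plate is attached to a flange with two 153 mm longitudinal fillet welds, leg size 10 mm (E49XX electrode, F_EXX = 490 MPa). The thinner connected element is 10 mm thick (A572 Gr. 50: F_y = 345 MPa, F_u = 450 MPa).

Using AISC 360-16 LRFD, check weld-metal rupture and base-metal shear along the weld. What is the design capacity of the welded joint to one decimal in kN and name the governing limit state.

Weld metal: throat = 0.707×10 = 7.07 mm, L = 2×153 = 306 mm. φR_n = 0.75 × 0.6 × 490 × 7.07 × 306 = 477.0 kN.
Base metal shear (10 mm plate): yield φR_n = 1.0×0.6×345×10×306 = 633.4 kN; rupture φR_n = 0.75×0.6×450×10×306 = 619.7 kN; take 619.7 kN (rupture).
Governing: min(477.0, 619.7) = 477.0 kN → weld metal.

477.0 kN (weld metal governs)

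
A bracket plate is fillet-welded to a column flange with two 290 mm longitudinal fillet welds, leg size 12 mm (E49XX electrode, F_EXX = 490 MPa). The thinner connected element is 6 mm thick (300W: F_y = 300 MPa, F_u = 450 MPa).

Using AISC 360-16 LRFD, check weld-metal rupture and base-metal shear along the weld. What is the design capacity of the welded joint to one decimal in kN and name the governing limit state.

Weld metal: throat = 0.707×12 = 8.484 mm, L = 2×290 = 580 mm. φR_n = 0.75 × 0.6 × 490 × 8.484 × 580 = 1085.0 kN.
Base metal shear (6 mm plate): yield φR_n = 1.0×0.6×300×6×580 = 626.4 kN; rupture φR_n = 0.75×0.6×450×6×580 = 704.7 kN; take 626.4 kN (yield).
Governing: min(1085.0, 626.4) = 626.4 kN → base-metal shear.

626.4 kN (base-metal shear governs)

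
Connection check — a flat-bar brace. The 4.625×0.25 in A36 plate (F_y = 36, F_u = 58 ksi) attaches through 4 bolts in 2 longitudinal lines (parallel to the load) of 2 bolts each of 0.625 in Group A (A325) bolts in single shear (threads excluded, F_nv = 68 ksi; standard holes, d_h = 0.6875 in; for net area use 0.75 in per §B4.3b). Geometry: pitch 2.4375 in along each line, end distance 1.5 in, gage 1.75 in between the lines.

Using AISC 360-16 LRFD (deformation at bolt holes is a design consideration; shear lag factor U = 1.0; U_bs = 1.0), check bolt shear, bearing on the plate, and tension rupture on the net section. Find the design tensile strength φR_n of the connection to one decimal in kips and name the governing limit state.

Bolt shear: A_b = π(0.625)²/4 = 0.3068 in². φR_n = 0.75 × 68 × 0.3068 × 4 × 1 = 62.6 kips.
Bearing (0.25 in plate, F_u = 58 ksi): end bolts L_c = 1.5 − 0.6875/2 = 1.15625, R_n = min(1.2×1.15625×0.25×58, 2.4×0.625×0.25×58) = 20.119 kips/bolt; interior L_c = 2.4375 − 0.6875 = 1.75, R_n = 21.75 kips/bolt. φR_n = 0.75 × (2×20.119 + 2×21.75) = 62.8 kips.
Tension rupture (net): A_n = (4.625 − 2×0.75)×0.25 = 0.78125 in² (U = 1.0, A_e = A_n). φR_n = 0.75 × 58 × 0.78125 = 34.0 kips.
Governing: min(62.6, 62.8, 34.0) = 34.0 kips → net-section rupture.

34.0 kips (net-section rupture governs)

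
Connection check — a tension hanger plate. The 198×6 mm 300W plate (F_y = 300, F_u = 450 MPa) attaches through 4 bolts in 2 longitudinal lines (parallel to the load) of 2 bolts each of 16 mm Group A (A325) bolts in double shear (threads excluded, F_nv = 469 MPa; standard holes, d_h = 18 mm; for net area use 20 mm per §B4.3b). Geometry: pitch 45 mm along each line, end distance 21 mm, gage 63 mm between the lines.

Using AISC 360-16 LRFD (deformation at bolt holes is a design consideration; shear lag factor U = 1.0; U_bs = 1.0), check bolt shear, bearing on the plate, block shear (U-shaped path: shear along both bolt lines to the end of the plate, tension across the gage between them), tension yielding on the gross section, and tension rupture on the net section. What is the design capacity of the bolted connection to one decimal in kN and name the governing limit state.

174.6 kN (block shear governs)

Bolt shear: A_b = π(16)²/4 = 201.06 mm². φR_n = 0.75 × 469 × 201.06 × 4 × 2 = 565.8 kN.
Bearing (6 mm plate, F_u = 450 MPa): end bolts L_c = 21 − 18/2 = 12, R_n = min(1.2×12×6×450, 2.4×16×6×450) = 38.88 kN/bolt; interior L_c = 45 − 18 = 27, R_n = 87.48 kN/bolt. φR_n = 0.75 × (2×38.88 + 2×87.48) = 189.5 kN.
Block shear: shear path 2×[21+1×45] = 2×66 mm, A_gv = 792, A_nv = 2×(66 − 1.5×20)×6 = 432 mm²; tension across gage: (63 − 1×20)×6 = 258 mm². R_n = min(0.6×450×432, 0.6×300×792) + 1.0×450×258 = min(116.64, 142.56) + 116.1 = 232.74 kN. φR_n = 0.75 × 232.74 = 174.6 kN.
Tension yield (gross): A_g = 198×6 = 1188 mm². φR_n = 0.90 × 300 × 1188 = 320.8 kN.
Tension rupture (net): A_n = (198 − 2×20)×6 = 948 mm² (U = 1.0, A_e = A_n). φR_n = 0.75 × 450 × 948 = 320.0 kN.
Governing: min(565.8, 189.5, 174.6, 320.8, 320.0) = 174.6 kN → block shear.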